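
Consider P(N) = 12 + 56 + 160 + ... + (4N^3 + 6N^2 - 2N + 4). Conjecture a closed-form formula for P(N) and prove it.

We claim P(N) = N(N^3 + 4N^2 + 3N + 4) for all N ≥ 1.
Base step (N = 1): P(1) = 12, and the closed form gives 12. They agree.
Inductive step: suppose the statement holds for some i ≥ 1, so P(i) = i(i^3 + 4i^2 + 3i + 4).
Then P(i+1) = P(i) + (4i^3 + 18i^2 + 22i + 12) = (i(i^3 + 4i^2 + 3i + 4)) + (4i^3 + 18i^2 + 22i + 12).
Simplifying, P(i+1) = (i + 1)(i^3 + 7i^2 + 14i + 12) = (i+1)((i+1)^3 + 4(i+1)^2 + 3(i+1) + 4),
which is the closed form with N = i+1.
Hence, by induction on N, the claim holds for every N ≥ 1.

P(N) = N(N^3 + 4N^2 + 3N + 4)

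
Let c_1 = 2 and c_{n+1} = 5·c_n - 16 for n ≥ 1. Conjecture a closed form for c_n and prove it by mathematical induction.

Computing the first terms: c_1 = 2, c_2 = -6, c_3 = -46. This suggests c_n = -2·5^(n - 1) + 4.
Base step (n = 1): the formula gives 2 = 2 = c_1.
Inductive step: assume the claim holds for n = j, so c_j = -2·5^(j - 1) + 4.
Then c_{j+1} = 5·c_j - 16 = 5·(-2·5^(j - 1) + 4) - 16 = -2·5^j + 4 = -2·5^((j+1) - 1) + 4,
which is the claimed formula at n = j+1.
By induction, the statement is established for all n ≥ 1.

c_n = -2·5^(n - 1) + 4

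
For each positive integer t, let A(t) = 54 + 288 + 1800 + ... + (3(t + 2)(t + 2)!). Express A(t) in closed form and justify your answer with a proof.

We claim A(t) = 3(t + 3)! - 18 for all t ≥ 1.
Base case (t = 1): A(1) = 54, and the closed form gives 54. They agree.
Inductive step: suppose the statement holds for some m ≥ 1, so A(m) = 3(m + 3)! - 18.
Then A(m+1) = A(m) + (3(m + 3)(m + 3)!) = (3(m + 3)! - 18) + (3(m + 3)(m + 3)!).
Simplifying, A(m+1) = 3((m+1) + 3)! - 18,
which is the closed form with t = m+1.
Hence, by induction on t, the claim holds for every t ≥ 1.

A(t) = 3(t + 3)! - 18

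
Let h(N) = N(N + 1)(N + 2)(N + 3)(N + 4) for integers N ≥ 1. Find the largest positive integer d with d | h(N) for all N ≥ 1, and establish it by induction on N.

d = 120

Computing the first values: h(1) = 120 and h(2) = 720; gcd(120, 720) = 120, so d ≤ 120.
We prove 120 | N(N + 1)(N + 2)(N + 3)(N + 4) for all N ≥ 1 by induction on N.
Base step (N = 1): h(1) = 120 = 120·(1), so 120 | h(1).
Inductive step: suppose the statement holds for some p ≥ 1, i.e. 120 | h(p). Then
h(p+1) − h(p) = (p+1)·(p+2)·(p+3)·(p+4)·(p+5) − p·(p+1)·(p+2)·(p+3)·(p+4) = (p+1)·(p+2)·(p+3)·(p+4)·[(p+5) − p] = 5·(p+1)·(p+2)·(p+3)·(p+4). The product of 4 consecutive integers is divisible by (4)! = 24, so h(p+1) − h(p) is divisible by 5·24 = 120. By the inductive hypothesis 120 | h(p), hence 120 | h(p+1).
This completes the induction.
Therefore the largest such d is 120.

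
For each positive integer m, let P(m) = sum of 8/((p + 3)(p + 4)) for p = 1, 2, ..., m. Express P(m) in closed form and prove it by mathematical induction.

We claim P(m) = 2m/(m + 4) for all m ≥ 1.
For the base case m = 1: P(1) = 2/5, and the closed form gives 2/5. They agree.
Suppose the result is true for m = p, so P(p) = 2p/(p + 4).
Then P(p+1) = P(p) + (8/((p + 4)(p + 5))) = (2p/(p + 4)) + (8/((p + 4)(p + 5))).
Simplifying, P(p+1) = 2(p + 1)/(p + 5) = 2(p+1)/((p+1) + 4),
which is the closed form with m = p+1.
This completes the induction.

P(m) = 2m/(m + 4)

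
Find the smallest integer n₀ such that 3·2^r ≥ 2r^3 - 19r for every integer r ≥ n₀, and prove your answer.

n₀ = 9

At r = 8: 768 < 872, so the inequality fails and n₀ ≥ 9. We prove 3·2^r ≥ 2r^3 - 19r for all r ≥ 9.
When r = 9: 3·2^r = 1536 and 2r^3 - 19r = 1287, so 1536 ≥ 1287.
For the inductive step, assume it holds for an arbitrary p ≥ 9, so 3·2^p ≥ 2p^3 - 19p.
Then 3·2^(p + 1) = 2·(3·2^p) ≥ 2·(2p^3 - 19p).
Also, for p ≥ 9 we have 2·(2p^3 - 19p) ≥ 2(p+1)^3 - 19(p+1), since 2·(2p^3 - 19p) − (2(p+1)^3 - 19(p+1)) = 2p^3 - 6p^2 - 25p + 17, which is nonnegative for all p ≥ 9.
Combining, 3·2^(p + 1) ≥ 2(p+1)^3 - 19(p+1).
By the principle of mathematical induction, the result holds for all r ≥ 9.
Hence the smallest such n₀ is 9.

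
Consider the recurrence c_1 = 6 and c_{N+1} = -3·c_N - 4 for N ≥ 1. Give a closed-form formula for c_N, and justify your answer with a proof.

Computing the first terms: c_1 = 6, c_2 = -22, c_3 = 62. This suggests c_N = 7(-3)^(N - 1) - 1.
When N = 1: the formula gives 6 = 6 = c_1.
For the inductive step, assume it holds for an arbitrary j ≥ 1, so c_j = 7(-3)^(j - 1) - 1.
Then c_{j+1} = -3·c_j - 4 = -3·(7(-3)^(j - 1) - 1) - 4 = 7(-3)^j - 1 = 7(-3)^((j+1) - 1) - 1,
which is the claimed formula at N = j+1.
By the principle of mathematical induction, the result holds for all N ≥ 1.

c_N = 7(-3)^(N - 1) - 1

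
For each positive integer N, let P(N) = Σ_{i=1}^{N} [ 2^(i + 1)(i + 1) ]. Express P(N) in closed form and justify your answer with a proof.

We claim P(N) = 2^(N + 2)N for all N ≥ 1.
For the base case N = 1: P(1) = 8, and the closed form gives 8. They agree.
Inductive step: suppose the statement holds for some i ≥ 1, so P(i) = 2^(i + 2)i.
Then P(i+1) = P(i) + (2^(i + 2)(i + 2)) = (2^(i + 2)i) + (2^(i + 2)(i + 2)).
Simplifying, P(i+1) = 2^(i + 3)(i + 1) = 2^((i+1) + 2)(i+1),
which is the closed form with N = i+1.
Hence, by induction on N, the claim holds for every N ≥ 1.

P(N) = 2^(N + 2)N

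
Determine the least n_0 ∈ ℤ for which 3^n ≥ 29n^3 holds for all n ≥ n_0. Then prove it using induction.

n_0 = 10

At n = 9: 19683 < 21141, so the inequality fails and n_0 ≥ 10. We prove 3^n ≥ 29n^3 for all n ≥ 10.
When n = 10: 3^n = 59049 and 29n^3 = 29000, so 59049 ≥ 29000.
For the inductive step, assume it holds for an arbitrary i ≥ 10, so 3^i ≥ 29i^3.
Then 3^(i + 1) = 3·(3^i) ≥ 3·(29i^3).
Also, for i ≥ 10 we have 3·(29i^3) ≥ 29(i+1)^3, since 3 ≥ (1 + 1/i)^3 for all i ≥ 10.
Combining, 3^(i + 1) ≥ 29(i+1)^3.
This completes the induction.
Hence the smallest such n_0 is 10.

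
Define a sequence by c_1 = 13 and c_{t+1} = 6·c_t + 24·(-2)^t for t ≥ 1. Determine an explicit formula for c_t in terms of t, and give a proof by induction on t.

c_t = -3(-2)^t + 7·6^(t - 1)

Computing the first terms: c_1 = 13, c_2 = 30, c_3 = 276. This suggests c_t = -3(-2)^t + 7·6^(t - 1).
For the base case t = 1: the formula gives 13 = 13 = c_1.
For the inductive step, assume it holds for an arbitrary j ≥ 1, so c_j = -3(-2)^j + 7·6^(j - 1).
Then c_{j+1} = 6·c_j + 24·(-2)^j = 6·(-3(-2)^j + 7·6^(j - 1)) + 24·(-2)^j = -3(-2)^(j + 1) + 7·6^j = -3(-2)^(j+1) + 7·6^((j+1) - 1),
which is the claimed formula at t = j+1.
Hence, by induction on t, the claim holds for every t ≥ 1.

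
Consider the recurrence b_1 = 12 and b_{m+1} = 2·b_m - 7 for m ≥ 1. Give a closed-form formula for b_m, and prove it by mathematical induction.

Computing the first terms: b_1 = 12, b_2 = 17, b_3 = 27. This suggests b_m = 5·2^(m - 1) + 7.
For the base case m = 1: the formula gives 12 = 12 = b_1.
For the inductive step, assume it holds for an arbitrary r ≥ 1, so b_r = 5·2^(r - 1) + 7.
Then b_{r+1} = 2·b_r - 7 = 2·(5·2^(r - 1) + 7) - 7 = 5·2^r + 7 = 5·2^((r+1) - 1) + 7,
which is the claimed formula at m = r+1.
By induction, the statement is established for all m ≥ 1.

b_m = 5·2^(m - 1) + 7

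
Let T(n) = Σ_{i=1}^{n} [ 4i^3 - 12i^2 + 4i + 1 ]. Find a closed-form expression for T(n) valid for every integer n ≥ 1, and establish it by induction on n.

T(n) = n(n^3 - 2n^2 - 3n + 1)

We claim T(n) = n(n^3 - 2n^2 - 3n + 1) for all n ≥ 1.
For the base case n = 1: T(1) = -3, and the closed form gives -3. They agree.
Suppose the result is true for n = i, so T(i) = i(i^3 - 2i^2 - 3i + 1).
Then T(i+1) = T(i) + (4i^3 - 8i - 3) = (i(i^3 - 2i^2 - 3i + 1)) + (4i^3 - 8i - 3).
Simplifying, T(i+1) = (i + 1)(i^3 + i^2 - 4i - 3) = (i+1)((i+1)^3 - 2(i+1)^2 - 3(i+1) + 1),
which is the closed form with n = i+1.
By induction, the statement is established for all n ≥ 1.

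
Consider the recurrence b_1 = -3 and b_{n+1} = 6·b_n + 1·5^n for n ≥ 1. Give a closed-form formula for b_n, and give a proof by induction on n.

Computing the first terms: b_1 = -3, b_2 = -13, b_3 = -53. This suggests b_n = -5^n + 2·6^(n - 1).
Base step (n = 1): the formula gives -3 = -3 = b_1.
For the inductive step, assume it holds for an arbitrary i ≥ 1, so b_i = -5^i + 2·6^(i - 1).
Then b_{i+1} = 6·b_i + 1·5^i = 6·(-5^i + 2·6^(i - 1)) + 1·5^i = -5^(i + 1) + 2·6^i = -5^(i+1) + 2·6^((i+1) - 1),
which is the claimed formula at n = i+1.
By the principle of mathematical induction, the result holds for all n ≥ 1.

b_n = -5^n + 2·6^(n - 1)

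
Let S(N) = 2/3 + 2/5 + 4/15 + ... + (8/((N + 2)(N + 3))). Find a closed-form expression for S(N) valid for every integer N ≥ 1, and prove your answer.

S(N) = 8N/(3(N + 3))

We claim S(N) = 8N/(3(N + 3)) for all N ≥ 1.
Base case (N = 1): S(1) = 2/3, and the closed form gives 2/3. They agree.
Inductive step: assume the claim holds for N = k, so S(k) = 8k/(3(k + 3)).
Then S(k+1) = S(k) + (8/((k + 3)(k + 4))) = (8k/(3(k + 3))) + (8/((k + 3)(k + 4))).
Simplifying, S(k+1) = 8(k + 1)/(3(k + 4)) = 8(k+1)/(3((k+1) + 3)),
which is the closed form with N = k+1.
By induction, the statement is established for all N ≥ 1.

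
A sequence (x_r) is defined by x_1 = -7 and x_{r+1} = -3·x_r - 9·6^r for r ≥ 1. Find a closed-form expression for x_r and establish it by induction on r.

Computing the first terms: x_1 = -7, x_2 = -33, x_3 = -225. This suggests x_r = -(-3)^(r - 1) - 6^r.
For the base case r = 1: the formula gives -7 = -7 = x_1.
Inductive step: suppose the statement holds for some p ≥ 1, so x_p = -(-3)^(p - 1) - 6^p.
Then x_{p+1} = -3·x_p - 9·6^p = -3·(-(-3)^(p - 1) - 6^p) - 9·6^p = -(-3)^p - 6^(p + 1) = -(-3)^((p+1) - 1) - 6^(p+1),
which is the claimed formula at r = p+1.
Hence, by induction on r, the claim holds for every r ≥ 1.

x_r = -(-3)^(r - 1) - 6^r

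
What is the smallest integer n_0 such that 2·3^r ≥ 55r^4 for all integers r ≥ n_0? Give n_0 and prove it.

At r = 12: 1062882 < 1140480, so the inequality fails and n_0 ≥ 13. We prove 2·3^r ≥ 55r^4 for all r ≥ 13.
For the base case r = 13: 2·3^r = 3188646 and 55r^4 = 1570855, so 3188646 ≥ 1570855.
Inductive step: suppose the statement holds for some i ≥ 13, so 2·3^i ≥ 55i^4.
Then 2·3^(i + 1) = 3·(2·3^i) ≥ 3·(55i^4).
Also, for i ≥ 13 we have 3·(55i^4) ≥ 55(i+1)^4, since 3 ≥ (1 + 1/i)^4 for all i ≥ 13.
Combining, 2·3^(i + 1) ≥ 55(i+1)^4.
Hence, by induction on r, the claim holds for every r ≥ 13.
Hence the smallest such n_0 is 13.

n_0 = 13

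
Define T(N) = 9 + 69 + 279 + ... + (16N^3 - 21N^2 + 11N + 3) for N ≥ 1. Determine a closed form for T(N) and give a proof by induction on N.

T(N) = N(4N + 5)(N^2 - N + 1)

We claim T(N) = N(4N + 5)(N^2 - N + 1) for all N ≥ 1.
Base step (N = 1): T(1) = 9, and the closed form gives 9. They agree.
For the inductive step, assume it holds for an arbitrary i ≥ 1, so T(i) = i(4i^3 + i^2 - i + 5).
Then T(i+1) = T(i) + (16i^3 + 27i^2 + 17i + 9) = (i(4i^3 + i^2 - i + 5)) + (16i^3 + 27i^2 + 17i + 9).
Simplifying, T(i+1) = (i + 1)(4i + 9)(i^2 + i + 1) = (i+1)(4(i+1) + 5)((i+1)^2 - (i+1) + 1),
which is the closed form with N = i+1.
By induction, the statement is established for all N ≥ 1.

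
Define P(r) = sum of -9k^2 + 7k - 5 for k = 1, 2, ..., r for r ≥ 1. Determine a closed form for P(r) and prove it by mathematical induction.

We claim P(r) = -r(3r^2 + r + 3) for all r ≥ 1.
When r = 1: P(1) = -7, and the closed form gives -7. They agree.
Inductive step: assume the claim holds for r = k, so P(k) = k(-3k^2 - k - 3).
Then P(k+1) = P(k) + (7k - 9(k + 1)^2 + 2) = (k(-3k^2 - k - 3)) + (7k - 9(k + 1)^2 + 2).
Simplifying, P(k+1) = -(k + 1)(3k^2 + 7k + 7) = -(k+1)(3(k+1)^2 + (k+1) + 3),
which is the closed form with r = k+1.
Hence, by induction on r, the claim holds for every r ≥ 1.

P(r) = -r(3r^2 + r + 3)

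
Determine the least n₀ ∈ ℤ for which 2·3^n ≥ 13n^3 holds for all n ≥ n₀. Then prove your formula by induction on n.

At n = 7: 4374 < 4459, so the inequality fails and n₀ ≥ 8. We prove 2·3^n ≥ 13n^3 for all n ≥ 8.
When n = 8: 2·3^n = 13122 and 13n^3 = 6656, so 13122 ≥ 6656.
Inductive step: assume the claim holds for n = k, so 2·3^k ≥ 13k^3.
Then 2·3^(k + 1) = 3·(2·3^k) ≥ 3·(13k^3).
Also, for k ≥ 8 we have 3·(13k^3) ≥ 13(k+1)^3, since 3 ≥ (1 + 1/k)^3 for all k ≥ 8.
Combining, 2·3^(k + 1) ≥ 13(k+1)^3.
Hence, by induction on n, the claim holds for every n ≥ 8.
Hence the smallest such n₀ is 8.

n₀ = 8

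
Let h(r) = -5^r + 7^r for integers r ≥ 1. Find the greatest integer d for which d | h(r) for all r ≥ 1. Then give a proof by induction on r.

Computing the first values: h(1) = 2 and h(2) = 24; gcd(2, 24) = 2, so d ≤ 2.
We prove 2 | -5^r + 7^r for all r ≥ 1 by induction on r.
Base step (r = 1): h(1) = 2 = 2·(1), so 2 | h(1).
Inductive step: assume the claim holds for r = i, i.e. 2 | h(i). Then
7^{i+1} − 5^{i+1} = 7·7^i − 5·5^i = 7·(7^i − 5^i) + (2)·5^i. The first term is divisible by 2 by the inductive hypothesis, and the second term (2)·5^i is divisible by 2 since 2 | 2. Hence 2 | h(i+1).
This completes the induction.
Therefore the largest such d is 2.

d = 2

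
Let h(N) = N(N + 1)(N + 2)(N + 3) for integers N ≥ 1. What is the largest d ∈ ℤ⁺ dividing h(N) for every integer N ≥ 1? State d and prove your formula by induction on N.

Computing the first values: h(1) = 24 and h(2) = 120; gcd(24, 120) = 24, so d ≤ 24.
We prove 24 | N(N + 1)(N + 2)(N + 3) for all N ≥ 1 by induction on N.
For the base case N = 1: h(1) = 24 = 24·(1), so 24 | h(1).
For the inductive step, assume it holds for an arbitrary p ≥ 1, i.e. 24 | h(p). Then
h(p+1) − h(p) = (p+1)·(p+2)·(p+3)·(p+4) − p·(p+1)·(p+2)·(p+3) = (p+1)·(p+2)·(p+3)·[(p+4) − p] = 4·(p+1)·(p+2)·(p+3). The product of 3 consecutive integers is divisible by (3)! = 6, so h(p+1) − h(p) is divisible by 4·6 = 24. By the inductive hypothesis 24 | h(p), hence 24 | h(p+1).
This completes the induction.
Therefore the largest such d is 24.

d = 24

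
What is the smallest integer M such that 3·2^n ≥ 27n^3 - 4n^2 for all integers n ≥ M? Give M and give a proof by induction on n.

At n = 14: 49152 < 73304, so the inequality fails and M ≥ 15. We prove 3·2^n ≥ 27n^3 - 4n^2 for all n ≥ 15.
Base step (n = 15): 3·2^n = 98304 and 27n^3 - 4n^2 = 90225, so 98304 ≥ 90225.
For the inductive step, assume it holds for an arbitrary r ≥ 15, so 3·2^r ≥ 27r^3 - 4r^2.
Then 3·2^(r + 1) = 2·(3·2^r) ≥ 2·(27r^3 - 4r^2).
Also, for r ≥ 15 we have 2·(27r^3 - 4r^2) ≥ 27(r+1)^3 - 4(r+1)^2, since 2·(27r^3 - 4r^2) − (27(r+1)^3 - 4(r+1)^2) = 27r^3 - 85r^2 - 73r - 23, which is nonnegative for all r ≥ 15.
Combining, 3·2^(r + 1) ≥ 27(r+1)^3 - 4(r+1)^2.
Hence, by induction on n, the claim holds for every n ≥ 15.
Hence the smallest such M is 15.

M = 15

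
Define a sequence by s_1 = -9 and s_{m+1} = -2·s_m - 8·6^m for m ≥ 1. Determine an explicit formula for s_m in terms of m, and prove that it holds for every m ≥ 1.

Computing the first terms: s_1 = -9, s_2 = -30, s_3 = -228. This suggests s_m = -3(-2)^(m - 1) - 6^m.
Base case (m = 1): the formula gives -9 = -9 = s_1.
Inductive step: assume the claim holds for m = j, so s_j = -3(-2)^(j - 1) - 6^j.
Then s_{j+1} = -2·s_j - 8·6^j = -2·(-3(-2)^(j - 1) - 6^j) - 8·6^j = -3(-2)^j - 6^(j + 1) = -3(-2)^((j+1) - 1) - 6^(j+1),
which is the claimed formula at m = j+1.
By induction, the statement is established for all m ≥ 1.

s_m = -3(-2)^(m - 1) - 6^m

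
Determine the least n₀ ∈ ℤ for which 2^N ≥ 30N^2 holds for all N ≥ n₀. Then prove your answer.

At N = 12: 4096 < 4320, so the inequality fails and n₀ ≥ 13. We prove 2^N ≥ 30N^2 for all N ≥ 13.
Base case (N = 13): 2^N = 8192 and 30N^2 = 5070, so 8192 ≥ 5070.
Inductive step: suppose the statement holds for some i ≥ 13, so 2^i ≥ 30i^2.
Then 2^(i + 1) = 2·(2^i) ≥ 2·(30i^2).
Also, for i ≥ 13 we have 2·(30i^2) ≥ 30(i+1)^2, since 2 ≥ (1 + 1/i)^2 for all i ≥ 13.
Combining, 2^(i + 1) ≥ 30(i+1)^2.
By the principle of mathematical induction, the result holds for all N ≥ 13.
Hence the smallest such n₀ is 13.

n₀ = 13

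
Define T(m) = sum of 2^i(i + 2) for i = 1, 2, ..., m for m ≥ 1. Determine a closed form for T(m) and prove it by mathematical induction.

We claim T(m) = 2·2^m(m + 1) - 2 for all m ≥ 1.
For the base case m = 1: T(1) = 6, and the closed form gives 6. They agree.
Suppose the result is true for m = i, so T(i) = 2·2^i(i + 1) - 2.
Then T(i+1) = T(i) + (2^(i + 1)(i + 3)) = (2·2^i(i + 1) - 2) + (2^(i + 1)(i + 3)).
Simplifying, T(i+1) = 4·2^i·i + 8·2^i - 2 = 2·2^(i+1)((i+1) + 1) - 2,
which is the closed form with m = i+1.
By induction, the statement is established for all m ≥ 1.

T(m) = 2·2^m(m + 1) - 2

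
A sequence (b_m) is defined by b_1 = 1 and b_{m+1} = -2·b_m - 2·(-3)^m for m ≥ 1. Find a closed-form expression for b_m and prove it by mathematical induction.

Computing the first terms: b_1 = 1, b_2 = 4, b_3 = -26. This suggests b_m = 7(-2)^(m - 1) + 2(-3)^m.
Base case (m = 1): the formula gives 1 = 1 = b_1.
For the inductive step, assume it holds for an arbitrary r ≥ 1, so b_r = 7(-2)^(r - 1) + 2(-3)^r.
Then b_{r+1} = -2·b_r - 2·(-3)^r = -2·(7(-2)^(r - 1) + 2(-3)^r) - 2·(-3)^r = 7(-2)^r + 2(-3)^(r + 1) = 7(-2)^((r+1) - 1) + 2(-3)^(r+1),
which is the claimed formula at m = r+1.
This completes the induction.

b_m = 7(-2)^(m - 1) + 2(-3)^m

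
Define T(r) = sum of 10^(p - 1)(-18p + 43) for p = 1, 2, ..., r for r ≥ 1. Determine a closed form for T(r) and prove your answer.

T(r) = 10^r(-2r + 5) - 5

We claim T(r) = 10^r(-2r + 5) - 5 for all r ≥ 1.
For the base case r = 1: T(1) = 25, and the closed form gives 25. They agree.
For the inductive step, assume it holds for an arbitrary p ≥ 1, so T(p) = 10^p(-2p + 5) - 5.
Then T(p+1) = T(p) + (10^p(-18p + 25)) = (10^p(-2p + 5) - 5) + (10^p(-18p + 25)).
Simplifying, T(p+1) = -20·10^p·p + 30·10^p - 5 = 10^(p+1)(-2(p+1) + 5) - 5,
which is the closed form with r = p+1.
By induction, the statement is established for all r ≥ 1.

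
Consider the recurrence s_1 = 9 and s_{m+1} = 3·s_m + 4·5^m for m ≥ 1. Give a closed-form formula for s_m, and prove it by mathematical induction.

s_m = -3^(m - 1) + 2·5^m

Computing the first terms: s_1 = 9, s_2 = 47, s_3 = 241. This suggests s_m = -3^(m - 1) + 2·5^m.
When m = 1: the formula gives 9 = 9 = s_1.
For the inductive step, assume it holds for an arbitrary j ≥ 1, so s_j = -3^(j - 1) + 2·5^j.
Then s_{j+1} = 3·s_j + 4·5^j = 3·(-3^(j - 1) + 2·5^j) + 4·5^j = -3^j + 2·5^(j + 1) = -3^((j+1) - 1) + 2·5^(j+1),
which is the claimed formula at m = j+1.
By the principle of mathematical induction, the result holds for all m ≥ 1.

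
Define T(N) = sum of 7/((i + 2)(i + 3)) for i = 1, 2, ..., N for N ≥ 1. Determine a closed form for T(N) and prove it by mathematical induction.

T(N) = 7N/(3(N + 3))

We claim T(N) = 7N/(3(N + 3)) for all N ≥ 1.
When N = 1: T(1) = 7/12, and the closed form gives 7/12. They agree.
Inductive step: assume the claim holds for N = i, so T(i) = 7i/(3(i + 3)).
Then T(i+1) = T(i) + (7/((i + 3)(i + 4))) = (7i/(3(i + 3))) + (7/((i + 3)(i + 4))).
Simplifying, T(i+1) = 7(i + 1)/(3(i + 4)) = 7(i+1)/(3((i+1) + 3)),
which is the closed form with N = i+1.
By the principle of mathematical induction, the result holds for all N ≥ 1.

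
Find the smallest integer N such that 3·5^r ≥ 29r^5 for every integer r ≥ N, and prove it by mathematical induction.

N = 8

At r = 7: 234375 < 487403, so the inequality fails and N ≥ 8. We prove 3·5^r ≥ 29r^5 for all r ≥ 8.
Base step (r = 8): 3·5^r = 1171875 and 29r^5 = 950272, so 1171875 ≥ 950272.
For the inductive step, assume it holds for an arbitrary m ≥ 8, so 3·5^m ≥ 29m^5.
Then 3·5^(m + 1) = 5·(3·5^m) ≥ 5·(29m^5).
Also, for m ≥ 8 we have 5·(29m^5) ≥ 29(m+1)^5, since 5 ≥ (1 + 1/m)^5 for all m ≥ 8.
Combining, 3·5^(m + 1) ≥ 29(m+1)^5.
By induction, the statement is established for all r ≥ 8.
Hence the smallest such N is 8.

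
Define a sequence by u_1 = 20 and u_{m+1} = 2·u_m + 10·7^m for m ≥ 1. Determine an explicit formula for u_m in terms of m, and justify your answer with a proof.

u_m = 3·2^m + 2·7^m

Computing the first terms: u_1 = 20, u_2 = 110, u_3 = 710. This suggests u_m = 3·2^m + 2·7^m.
Base step (m = 1): the formula gives 20 = 20 = u_1.
Inductive step: suppose the statement holds for some r ≥ 1, so u_r = 3·2^r + 2·7^r.
Then u_{r+1} = 2·u_r + 10·7^r = 2·(3·2^r + 2·7^r) + 10·7^r = 3·2^(r + 1) + 2·7^(r + 1),
which is the claimed formula at m = r+1.
By the principle of mathematical induction, the result holds for all m ≥ 1.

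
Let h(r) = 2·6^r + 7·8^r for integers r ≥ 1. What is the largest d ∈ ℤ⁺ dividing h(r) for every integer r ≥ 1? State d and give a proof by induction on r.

d = 4

Computing the first values: h(1) = 68 and h(2) = 520; gcd(68, 520) = 4, so d ≤ 4.
We prove 4 | 2·6^r + 7·8^r for all r ≥ 1 by induction on r.
Base step (r = 1): h(1) = 68 = 4·(17), so 4 | h(1).
Inductive step: assume the claim holds for r = j, i.e. 4 | h(j). Then
h(j+1) − 8·h(j) = (2·6^(j+1) + 7·8^(j+1)) − 8·(2·6^j + 7·8^j) = (2)·6^j·(6 − 8) = (-4)·6^j. Since 4 | h(j) by the inductive hypothesis, 4 | 8·h(j); and 4 | -4 since -4 = 4·-1. Therefore 4 | h(j+1).
By induction, the statement is established for all r ≥ 1.
Therefore the largest such d is 4.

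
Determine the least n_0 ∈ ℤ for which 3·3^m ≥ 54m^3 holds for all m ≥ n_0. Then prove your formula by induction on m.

n_0 = 9

At m = 8: 19683 < 27648, so the inequality fails and n_0 ≥ 9. We prove 3·3^m ≥ 54m^3 for all m ≥ 9.
Base case (m = 9): 3·3^m = 59049 and 54m^3 = 39366, so 59049 ≥ 39366.
Suppose the result is true for m = r, so 3·3^r ≥ 54r^3.
Then 3·3^(r + 1) = 3·(3·3^r) ≥ 3·(54r^3).
Also, for r ≥ 9 we have 3·(54r^3) ≥ 54(r+1)^3, since 3 ≥ (1 + 1/r)^3 for all r ≥ 9.
Combining, 3·3^(r + 1) ≥ 54(r+1)^3.
Hence, by induction on m, the claim holds for every m ≥ 9.
Hence the smallest such n_0 is 9.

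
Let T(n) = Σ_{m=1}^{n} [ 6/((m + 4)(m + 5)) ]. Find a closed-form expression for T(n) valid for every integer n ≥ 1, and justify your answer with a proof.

T(n) = 6n/(5(n + 5))

We claim T(n) = 6n/(5(n + 5)) for all n ≥ 1.
When n = 1: T(1) = 1/5, and the closed form gives 1/5. They agree.
For the inductive step, assume it holds for an arbitrary m ≥ 1, so T(m) = 6m/(5(m + 5)).
Then T(m+1) = T(m) + (6/((m + 5)(m + 6))) = (6m/(5(m + 5))) + (6/((m + 5)(m + 6))).
Simplifying, T(m+1) = 6(m + 1)/(5(m + 6)) = 6(m+1)/(5((m+1) + 5)),
which is the closed form with n = m+1.
Hence, by induction on n, the claim holds for every n ≥ 1.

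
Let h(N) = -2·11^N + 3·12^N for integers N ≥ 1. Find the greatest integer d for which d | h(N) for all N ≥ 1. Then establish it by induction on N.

Computing the first values: h(1) = 14 and h(2) = 190; gcd(14, 190) = 2, so d ≤ 2.
We prove 2 | -2·11^N + 3·12^N for all N ≥ 1 by induction on N.
For the base case N = 1: h(1) = 14 = 2·(7), so 2 | h(1).
For the inductive step, assume it holds for an arbitrary m ≥ 1, i.e. 2 | h(m). Then
h(m+1) − 12·h(m) = (-2·11^(m+1) + 3·12^(m+1)) − 12·(-2·11^m + 3·12^m) = (-2)·11^m·(11 − 12) = (2)·11^m. Since 2 | h(m) by the inductive hypothesis, 2 | 12·h(m); and 2 | 2 since 2 = 2·1. Therefore 2 | h(m+1).
Hence, by induction on N, the claim holds for every N ≥ 1.
Therefore the largest such d is 2.

d = 2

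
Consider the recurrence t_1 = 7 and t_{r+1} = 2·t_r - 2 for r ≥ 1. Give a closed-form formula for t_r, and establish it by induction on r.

t_r = 5·2^(r - 1) + 2

Computing the first terms: t_1 = 7, t_2 = 12, t_3 = 22. This suggests t_r = 5·2^(r - 1) + 2.
For the base case r = 1: the formula gives 7 = 7 = t_1.
Inductive step: suppose the statement holds for some i ≥ 1, so t_i = 5·2^(i - 1) + 2.
Then t_{i+1} = 2·t_i - 2 = 2·(5·2^(i - 1) + 2) - 2 = 5·2^i + 2 = 5·2^((i+1) - 1) + 2,
which is the claimed formula at r = i+1.
Hence, by induction on r, the claim holds for every r ≥ 1.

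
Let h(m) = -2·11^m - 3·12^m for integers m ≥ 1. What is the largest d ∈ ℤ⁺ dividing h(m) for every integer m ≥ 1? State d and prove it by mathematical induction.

d = 2

Computing the first values: h(1) = -58 and h(2) = -674; gcd(-58, -674) = 2, so d ≤ 2.
We prove 2 | -2·11^m - 3·12^m for all m ≥ 1 by induction on m.
Base case (m = 1): h(1) = -58 = 2·(-29), so 2 | h(1).
For the inductive step, assume it holds for an arbitrary i ≥ 1, i.e. 2 | h(i). Then
h(i+1) − 12·h(i) = (-2·11^(i+1) - 3·12^(i+1)) − 12·(-2·11^i - 3·12^i) = (-2)·11^i·(11 − 12) = (2)·11^i. Since 2 | h(i) by the inductive hypothesis, 2 | 12·h(i); and 2 | 2 since 2 = 2·1. Therefore 2 | h(i+1).
This completes the induction.
Therefore the largest such d is 2.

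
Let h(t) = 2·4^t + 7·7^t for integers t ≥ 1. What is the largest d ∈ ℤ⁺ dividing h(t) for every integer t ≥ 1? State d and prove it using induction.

Computing the first values: h(1) = 57 and h(2) = 375; gcd(57, 375) = 3, so d ≤ 3.
We prove 3 | 2·4^t + 7·7^t for all t ≥ 1 by induction on t.
Base step (t = 1): h(1) = 57 = 3·(19), so 3 | h(1).
Inductive step: assume the claim holds for t = r, i.e. 3 | h(r). Then
h(r+1) − 7·h(r) = (2·4^(r+1) + 7·7^(r+1)) − 7·(2·4^r + 7·7^r) = (2)·4^r·(4 − 7) = (-6)·4^r. Since 3 | h(r) by the inductive hypothesis, 3 | 7·h(r); and 3 | -6 since -6 = 3·-2. Therefore 3 | h(r+1).
This completes the induction.
Therefore the largest such d is 3.

d = 3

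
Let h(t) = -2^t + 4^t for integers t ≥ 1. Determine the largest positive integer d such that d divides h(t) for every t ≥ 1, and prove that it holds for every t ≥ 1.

d = 2

Computing the first values: h(1) = 2 and h(2) = 12; gcd(2, 12) = 2, so d ≤ 2.
We prove 2 | -2^t + 4^t for all t ≥ 1 by induction on t.
Base case (t = 1): h(1) = 2 = 2·(1), so 2 | h(1).
Suppose the result is true for t = p, i.e. 2 | h(p). Then
4^{p+1} − 2^{p+1} = 4·4^p − 2·2^p = 4·(4^p − 2^p) + (2)·2^p. The first term is divisible by 2 by the inductive hypothesis, and the second term (2)·2^p is divisible by 2 since 2 | 2. Hence 2 | h(p+1).
Hence, by induction on t, the claim holds for every t ≥ 1.
Therefore the largest such d is 2.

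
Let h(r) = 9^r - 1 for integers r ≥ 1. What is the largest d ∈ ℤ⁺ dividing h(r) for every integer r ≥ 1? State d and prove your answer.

d = 8

Computing the first values: h(1) = 8 and h(2) = 80; gcd(8, 80) = 8, so d ≤ 8.
We prove 8 | 9^r - 1 for all r ≥ 1 by induction on r.
Base case (r = 1): h(1) = 8 = 8·(1), so 8 | h(1).
Inductive step: suppose the statement holds for some j ≥ 1, i.e. 8 | h(j). Then
9^{j+1} − 1^{j+1} = 9·9^j − 1·1^j = 9·(9^j − 1^j) + (8)·1^j. The first term is divisible by 8 by the inductive hypothesis, and the second term (8)·1^j is divisible by 8 since 8 | 8. Hence 8 | h(j+1).
Hence, by induction on r, the claim holds for every r ≥ 1.
Therefore the largest such d is 8.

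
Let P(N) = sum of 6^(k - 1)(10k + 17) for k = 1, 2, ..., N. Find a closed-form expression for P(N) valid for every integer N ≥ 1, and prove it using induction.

P(N) = 6^N(2N + 3) - 3

We claim P(N) = 6^N(2N + 3) - 3 for all N ≥ 1.
Base step (N = 1): P(1) = 27, and the closed form gives 27. They agree.
Suppose the result is true for N = k, so P(k) = 6^k(2k + 3) - 3.
Then P(k+1) = P(k) + (6^k(10k + 27)) = (6^k(2k + 3) - 3) + (6^k(10k + 27)).
Simplifying, P(k+1) = 12·6^k·k + 30·6^k - 3 = 6^(k+1)(2(k+1) + 3) - 3,
which is the closed form with N = k+1.
By the principle of mathematical induction, the result holds for all N ≥ 1.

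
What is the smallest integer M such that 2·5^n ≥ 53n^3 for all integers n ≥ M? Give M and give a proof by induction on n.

At n = 5: 6250 < 6625, so the inequality fails and M ≥ 6. We prove 2·5^n ≥ 53n^3 for all n ≥ 6.
When n = 6: 2·5^n = 31250 and 53n^3 = 11448, so 31250 ≥ 11448.
For the inductive step, assume it holds for an arbitrary k ≥ 6, so 2·5^k ≥ 53k^3.
Then 2·5^(k + 1) = 5·(2·5^k) ≥ 5·(53k^3).
Also, for k ≥ 6 we have 5·(53k^3) ≥ 53(k+1)^3, since 5 ≥ (1 + 1/k)^3 for all k ≥ 6.
Combining, 2·5^(k + 1) ≥ 53(k+1)^3.
This completes the induction.
Hence the smallest such M is 6.

M = 6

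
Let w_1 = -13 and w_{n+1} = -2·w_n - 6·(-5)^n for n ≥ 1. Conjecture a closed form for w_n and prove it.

Computing the first terms: w_1 = -13, w_2 = 56, w_3 = -262. This suggests w_n = -3(-2)^(n - 1) + 2(-5)^n.
For the base case n = 1: the formula gives -13 = -13 = w_1.
Inductive step: suppose the statement holds for some k ≥ 1, so w_k = -3(-2)^(k - 1) + 2(-5)^k.
Then w_{k+1} = -2·w_k - 6·(-5)^k = -2·(-3(-2)^(k - 1) + 2(-5)^k) - 6·(-5)^k = -3(-2)^k + 2(-5)^(k + 1) = -3(-2)^((k+1) - 1) + 2(-5)^(k+1),
which is the claimed formula at n = k+1.
By induction, the statement is established for all n ≥ 1.

w_n = -3(-2)^(n - 1) + 2(-5)^n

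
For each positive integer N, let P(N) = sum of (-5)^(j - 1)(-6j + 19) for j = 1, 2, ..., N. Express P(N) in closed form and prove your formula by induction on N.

We claim P(N) = (-5)^N(N - 3) + 3 for all N ≥ 1.
Base step (N = 1): P(1) = 13, and the closed form gives 13. They agree.
Inductive step: suppose the statement holds for some j ≥ 1, so P(j) = (-5)^j(j - 3) + 3.
Then P(j+1) = P(j) + ((-5)^j(-6j + 13)) = ((-5)^j(j - 3) + 3) + ((-5)^j(-6j + 13)).
Simplifying, P(j+1) = -5(-5)^j·j + 10(-5)^j + 3 = (-5)^(j+1)((j+1) - 3) + 3,
which is the closed form with N = j+1.
By the principle of mathematical induction, the result holds for all N ≥ 1.

P(N) = (-5)^N(N - 3) + 3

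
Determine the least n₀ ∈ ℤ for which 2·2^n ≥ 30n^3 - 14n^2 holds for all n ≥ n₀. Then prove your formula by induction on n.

n₀ = 16

At n = 15: 65536 < 98100, so the inequality fails and n₀ ≥ 16. We prove 2·2^n ≥ 30n^3 - 14n^2 for all n ≥ 16.
Base case (n = 16): 2·2^n = 131072 and 30n^3 - 14n^2 = 119296, so 131072 ≥ 119296.
For the inductive step, assume it holds for an arbitrary j ≥ 16, so 2·2^j ≥ 30j^3 - 14j^2.
Then 2·2^(j + 1) = 2·(2·2^j) ≥ 2·(30j^3 - 14j^2).
Also, for j ≥ 16 we have 2·(30j^3 - 14j^2) ≥ 30(j+1)^3 - 14(j+1)^2, since 2·(30j^3 - 14j^2) − (30(j+1)^3 - 14(j+1)^2) = 30j^3 - 104j^2 - 62j - 16, which is nonnegative for all j ≥ 16.
Combining, 2·2^(j + 1) ≥ 30(j+1)^3 - 14(j+1)^2.
By the principle of mathematical induction, the result holds for all n ≥ 16.
Hence the smallest such n₀ is 16.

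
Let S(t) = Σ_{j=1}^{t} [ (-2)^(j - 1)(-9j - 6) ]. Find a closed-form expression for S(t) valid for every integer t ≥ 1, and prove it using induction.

S(t) = 3(-2)^t(t + 1) - 3

We claim S(t) = 3(-2)^t(t + 1) - 3 for all t ≥ 1.
Base step (t = 1): S(1) = -15, and the closed form gives -15. They agree.
Suppose the result is true for t = j, so S(j) = 3(-2)^j(j + 1) - 3.
Then S(j+1) = S(j) + ((-2)^j(-9j - 15)) = (3(-2)^j(j + 1) - 3) + ((-2)^j(-9j - 15)).
Simplifying, S(j+1) = -6(-2)^j·j - 12(-2)^j - 3 = 3(-2)^(j+1)((j+1) + 1) - 3,
which is the closed form with t = j+1.
This completes the induction.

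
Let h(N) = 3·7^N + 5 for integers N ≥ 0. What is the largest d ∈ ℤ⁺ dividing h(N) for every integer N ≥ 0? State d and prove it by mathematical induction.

d = 2

Computing the first values: h(0) = 8 and h(1) = 26; gcd(8, 26) = 2, so d ≤ 2.
We prove 2 | 3·7^N + 5 for all N ≥ 0 by induction on N.
Base step (N = 0): h(0) = 8 = 2·(4), so 2 | h(0).
For the inductive step, assume it holds for an arbitrary k ≥ 0, i.e. 2 | h(k). Then
h(k+1) = 3·7^(k+1) + 5 = 7·(3·7^k + 5) - 30 = 7·h(k) - 30. The first term is divisible by 2 by the inductive hypothesis, and -30 is divisible by 2. Hence 2 | h(k+1).
By the principle of mathematical induction, the result holds for all N ≥ 0.
Therefore the largest such d is 2.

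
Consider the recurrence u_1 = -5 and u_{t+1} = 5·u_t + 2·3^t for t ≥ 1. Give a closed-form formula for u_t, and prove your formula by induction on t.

Computing the first terms: u_1 = -5, u_2 = -19, u_3 = -77. This suggests u_t = -3^t - 2·5^(t - 1).
For the base case t = 1: the formula gives -5 = -5 = u_1.
Inductive step: assume the claim holds for t = r, so u_r = -3^r - 2·5^(r - 1).
Then u_{r+1} = 5·u_r + 2·3^r = 5·(-3^r - 2·5^(r - 1)) + 2·3^r = -3^(r + 1) - 2·5^r = -3^(r+1) - 2·5^((r+1) - 1),
which is the claimed formula at t = r+1.
By the principle of mathematical induction, the result holds for all t ≥ 1.

u_t = -3^t - 2·5^(t - 1)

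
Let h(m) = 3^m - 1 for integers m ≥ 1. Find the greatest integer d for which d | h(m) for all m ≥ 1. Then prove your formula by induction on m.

d = 2

Computing the first values: h(1) = 2 and h(2) = 8; gcd(2, 8) = 2, so d ≤ 2.
We prove 2 | 3^m - 1 for all m ≥ 1 by induction on m.
Base step (m = 1): h(1) = 2 = 2·(1), so 2 | h(1).
Inductive step: suppose the statement holds for some p ≥ 1, i.e. 2 | h(p). Then
3^{p+1} − 1^{p+1} = 3·3^p − 1·1^p = 3·(3^p − 1^p) + (2)·1^p. The first term is divisible by 2 by the inductive hypothesis, and the second term (2)·1^p is divisible by 2 since 2 | 2. Hence 2 | h(p+1).
By the principle of mathematical induction, the result holds for all m ≥ 1.
Therefore the largest such d is 2.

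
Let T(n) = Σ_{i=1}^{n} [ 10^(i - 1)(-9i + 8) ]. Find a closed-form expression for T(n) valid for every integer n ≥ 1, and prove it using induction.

T(n) = 10^n(-n + 1) - 1

We claim T(n) = 10^n(-n + 1) - 1 for all n ≥ 1.
For the base case n = 1: T(1) = -1, and the closed form gives -1. They agree.
Inductive step: suppose the statement holds for some i ≥ 1, so T(i) = 10^i(-i + 1) - 1.
Then T(i+1) = T(i) + (10^i(-9i - 1)) = (10^i(-i + 1) - 1) + (10^i(-9i - 1)).
Simplifying, T(i+1) = -10·10^i·i - 1 = 10^(i+1)(-(i+1) + 1) - 1,
which is the closed form with n = i+1.
Hence, by induction on n, the claim holds for every n ≥ 1.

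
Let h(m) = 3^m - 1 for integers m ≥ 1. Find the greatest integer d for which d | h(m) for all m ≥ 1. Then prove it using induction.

Computing the first values: h(1) = 2 and h(2) = 8; gcd(2, 8) = 2, so d ≤ 2.
We prove 2 | 3^m - 1 for all m ≥ 1 by induction on m.
Base case (m = 1): h(1) = 2 = 2·(1), so 2 | h(1).
Inductive step: suppose the statement holds for some i ≥ 1, i.e. 2 | h(i). Then
3^{i+1} − 1^{i+1} = 3·3^i − 1·1^i = 3·(3^i − 1^i) + (2)·1^i. The first term is divisible by 2 by the inductive hypothesis, and the second term (2)·1^i is divisible by 2 since 2 | 2. Hence 2 | h(i+1).
By induction, the statement is established for all m ≥ 1.
Therefore the largest such d is 2.

d = 2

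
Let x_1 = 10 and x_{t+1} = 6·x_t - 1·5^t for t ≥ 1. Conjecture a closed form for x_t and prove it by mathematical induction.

x_t = 5^t + 5·6^(t - 1)

Computing the first terms: x_1 = 10, x_2 = 55, x_3 = 305. This suggests x_t = 5^t + 5·6^(t - 1).
When t = 1: the formula gives 10 = 10 = x_1.
Inductive step: assume the claim holds for t = i, so x_i = 5^i + 5·6^(i - 1).
Then x_{i+1} = 6·x_i - 1·5^i = 6·(5^i + 5·6^(i - 1)) - 1·5^i = 5^(i + 1) + 5·6^i = 5^(i+1) + 5·6^((i+1) - 1),
which is the claimed formula at t = i+1.
This completes the induction.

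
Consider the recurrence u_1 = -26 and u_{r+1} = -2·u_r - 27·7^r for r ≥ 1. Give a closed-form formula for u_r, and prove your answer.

u_r = -5(-2)^(r - 1) - 3·7^r

Computing the first terms: u_1 = -26, u_2 = -137, u_3 = -1049. This suggests u_r = -5(-2)^(r - 1) - 3·7^r.
For the base case r = 1: the formula gives -26 = -26 = u_1.
Suppose the result is true for r = m, so u_m = -5(-2)^(m - 1) - 3·7^m.
Then u_{m+1} = -2·u_m - 27·7^m = -2·(-5(-2)^(m - 1) - 3·7^m) - 27·7^m = -5(-2)^m - 3·7^(m + 1) = -5(-2)^((m+1) - 1) - 3·7^(m+1),
which is the claimed formula at r = m+1.
This completes the induction.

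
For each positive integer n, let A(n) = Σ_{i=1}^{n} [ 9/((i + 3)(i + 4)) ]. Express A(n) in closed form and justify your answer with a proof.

A(n) = 9n/(4(n + 4))

We claim A(n) = 9n/(4(n + 4)) for all n ≥ 1.
For the base case n = 1: A(1) = 9/20, and the closed form gives 9/20. They agree.
Inductive step: suppose the statement holds for some i ≥ 1, so A(i) = 9i/(4(i + 4)).
Then A(i+1) = A(i) + (9/((i + 4)(i + 5))) = (9i/(4(i + 4))) + (9/((i + 4)(i + 5))).
Simplifying, A(i+1) = 9(i + 1)/(4(i + 5)) = 9(i+1)/(4((i+1) + 4)),
which is the closed form with n = i+1.
This completes the induction.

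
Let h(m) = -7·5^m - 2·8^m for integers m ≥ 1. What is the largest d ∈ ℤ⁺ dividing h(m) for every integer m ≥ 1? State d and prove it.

d = 3

Computing the first values: h(1) = -51 and h(2) = -303; gcd(-51, -303) = 3, so d ≤ 3.
We prove 3 | -7·5^m - 2·8^m for all m ≥ 1 by induction on m.
Base step (m = 1): h(1) = -51 = 3·(-17), so 3 | h(1).
Suppose the result is true for m = j, i.e. 3 | h(j). Then
h(j+1) − 8·h(j) = (-7·5^(j+1) - 2·8^(j+1)) − 8·(-7·5^j - 2·8^j) = (-7)·5^j·(5 − 8) = (21)·5^j. Since 3 | h(j) by the inductive hypothesis, 3 | 8·h(j); and 3 | 21 since 21 = 3·7. Therefore 3 | h(j+1).
By the principle of mathematical induction, the result holds for all m ≥ 1.
Therefore the largest such d is 3.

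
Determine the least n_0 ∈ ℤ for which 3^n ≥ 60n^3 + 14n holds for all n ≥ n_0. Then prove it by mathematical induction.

n_0 = 11

At n = 10: 59049 < 60140, so the inequality fails and n_0 ≥ 11. We prove 3^n ≥ 60n^3 + 14n for all n ≥ 11.
For the base case n = 11: 3^n = 177147 and 60n^3 + 14n = 80014, so 177147 ≥ 80014.
Suppose the result is true for n = r, so 3^r ≥ 60r^3 + 14r.
Then 3^(r + 1) = 3·(3^r) ≥ 3·(60r^3 + 14r).
Also, for r ≥ 11 we have 3·(60r^3 + 14r) ≥ 60(r+1)^3 + 14(r+1), since 3·(60r^3 + 14r) − (60(r+1)^3 + 14(r+1)) = 120r^3 - 180r^2 - 152r - 74, which is nonnegative for all r ≥ 11.
Combining, 3^(r + 1) ≥ 60(r+1)^3 + 14(r+1).
Hence, by induction on n, the claim holds for every n ≥ 11.
Hence the smallest such n_0 is 11.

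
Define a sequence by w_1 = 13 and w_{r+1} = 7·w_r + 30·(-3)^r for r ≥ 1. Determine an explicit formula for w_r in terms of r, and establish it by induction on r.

Computing the first terms: w_1 = 13, w_2 = 1, w_3 = 277. This suggests w_r = (-3)^(r + 1) + 4·7^(r - 1).
When r = 1: the formula gives 13 = 13 = w_1.
Inductive step: assume the claim holds for r = k, so w_k = (-3)^(k + 1) + 4·7^(k - 1).
Then w_{k+1} = 7·w_k + 30·(-3)^k = 7·((-3)^(k + 1) + 4·7^(k - 1)) + 30·(-3)^k = (-3)^(k + 2) + 4·7^k = (-3)^((k+1) + 1) + 4·7^((k+1) - 1),
which is the claimed formula at r = k+1.
By induction, the statement is established for all r ≥ 1.

w_r = (-3)^(r + 1) + 4·7^(r - 1)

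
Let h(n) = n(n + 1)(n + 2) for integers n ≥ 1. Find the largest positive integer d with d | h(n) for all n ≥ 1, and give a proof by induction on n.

d = 6

Computing the first values: h(1) = 6 and h(2) = 24; gcd(6, 24) = 6, so d ≤ 6.
We prove 6 | n(n + 1)(n + 2) for all n ≥ 1 by induction on n.
When n = 1: h(1) = 6 = 6·(1), so 6 | h(1).
Inductive step: suppose the statement holds for some p ≥ 1, i.e. 6 | h(p). Then
h(p+1) − h(p) = (p+1)·(p+2)·(p+3) − p·(p+1)·(p+2) = (p+1)·(p+2)·[(p+3) − p] = 3·(p+1)·(p+2). The product of 2 consecutive integers is divisible by (2)! = 2, so h(p+1) − h(p) is divisible by 3·2 = 6. By the inductive hypothesis 6 | h(p), hence 6 | h(p+1).
This completes the induction.
Therefore the largest such d is 6.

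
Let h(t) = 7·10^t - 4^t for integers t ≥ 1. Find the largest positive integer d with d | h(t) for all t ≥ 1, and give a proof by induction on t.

d = 6

Computing the first values: h(1) = 66 and h(2) = 684; gcd(66, 684) = 6, so d ≤ 6.
We prove 6 | 7·10^t - 4^t for all t ≥ 1 by induction on t.
When t = 1: h(1) = 66 = 6·(11), so 6 | h(1).
Inductive step: suppose the statement holds for some k ≥ 1, i.e. 6 | h(k). Then
h(k+1) − 10·h(k) = (7·10^(k+1) - 4^(k+1)) − 10·(7·10^k - 4^k) = (-1)·4^k·(4 − 10) = (6)·4^k. Since 6 | h(k) by the inductive hypothesis, 6 | 10·h(k); and 6 | 6 since 6 = 6·1. Therefore 6 | h(k+1).
This completes the induction.
Therefore the largest such d is 6.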